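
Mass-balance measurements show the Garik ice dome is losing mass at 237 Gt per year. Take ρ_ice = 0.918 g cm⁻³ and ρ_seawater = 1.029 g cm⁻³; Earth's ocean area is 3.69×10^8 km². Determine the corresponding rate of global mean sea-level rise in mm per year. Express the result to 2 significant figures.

≈ 0.62 mm/yr

ρ_w = 1.029 g cm⁻³ = 1029 kg m⁻³. Annual water volume added = 237 Gt / ρ_w = 2.370×10^14 kg / 1029 kg m⁻³ = 2.303×10^11 m³.
Δh per year = 2.303×10^11 / 3.69×10^14 = 6.24×10^-4 m = 0.62 mm.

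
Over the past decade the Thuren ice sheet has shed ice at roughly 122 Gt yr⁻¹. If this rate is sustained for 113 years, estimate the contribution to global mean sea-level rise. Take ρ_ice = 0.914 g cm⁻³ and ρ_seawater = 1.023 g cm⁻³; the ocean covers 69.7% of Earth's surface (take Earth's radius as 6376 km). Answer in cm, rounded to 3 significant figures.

Total mass lost = 122 Gt/yr × 113 yr = 1.379×10^4 Gt = 1.379×10^16 kg.
ρ_w = 1.023 g cm⁻³ = 1023 kg m⁻³, so water volume = 1.379×10^16 / 1023 = 1.348×10^13 m³.
Δh = 1.348×10^13 / 3.56×10^14 = 0.0378 m = 3.78 cm.

≈ 3.78 cm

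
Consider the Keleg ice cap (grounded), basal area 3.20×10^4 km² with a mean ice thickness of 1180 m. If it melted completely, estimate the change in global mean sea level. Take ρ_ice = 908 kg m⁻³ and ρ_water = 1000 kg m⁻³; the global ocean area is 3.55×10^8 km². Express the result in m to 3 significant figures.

Keleg: ice volume = 3.20×10^4 km² × 1180 m = 3.776×10^4 km³; 3.776×10^4 × (908/1000) = 3.429×10^4 km³ of water.
Spread over 3.55×10^14 m² of ocean, Δh = 3.429×10^13 / 3.55×10^14 = 0.0966 m.

≈ 0.0966 m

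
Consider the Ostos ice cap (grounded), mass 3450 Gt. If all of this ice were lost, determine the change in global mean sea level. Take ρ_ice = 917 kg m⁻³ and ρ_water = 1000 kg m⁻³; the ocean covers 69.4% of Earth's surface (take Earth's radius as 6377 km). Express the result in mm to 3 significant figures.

Ostos: 3450 Gt = 3.450×10^15 kg; dividing by ρ_w = 1000 kg m⁻³ gives 3.450×10^12 m³ of water.
Spread over 3.55×10^14 m² of ocean, Δh = 3.450×10^12 / 3.55×10^14 = 9.73×10^-3 m = 9.73 mm.

≈ 9.73 mm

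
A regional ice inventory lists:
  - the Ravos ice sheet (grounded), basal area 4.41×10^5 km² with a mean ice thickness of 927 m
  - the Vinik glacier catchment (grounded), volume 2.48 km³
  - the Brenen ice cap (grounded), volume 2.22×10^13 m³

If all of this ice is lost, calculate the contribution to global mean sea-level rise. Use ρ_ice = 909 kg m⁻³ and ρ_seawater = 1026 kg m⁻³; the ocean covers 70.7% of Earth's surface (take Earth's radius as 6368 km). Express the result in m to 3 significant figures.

Ravos: ice volume = 4.41×10^5 km² × 927 m = 4.088×10^5 km³; 4.088×10^5 × (909/1026) = 3.622×10^5 km³ of water.
Vinik: 2.48 km³ × (909/1026) = 2.197 km³ of water.
Brenen: 2.22×10^13 m³ × (909/1026) = 1.967×10^13 m³ of water.
Total added water ≈ 3.819×10^14 m³ over 3.60×10^14 m² → Δh = 1.06 m.

≈ 1.06 m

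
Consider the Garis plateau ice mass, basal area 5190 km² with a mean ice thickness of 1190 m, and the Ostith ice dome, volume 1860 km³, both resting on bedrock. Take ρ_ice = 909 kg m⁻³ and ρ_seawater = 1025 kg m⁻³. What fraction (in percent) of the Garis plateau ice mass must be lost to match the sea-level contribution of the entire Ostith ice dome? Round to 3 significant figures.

Equal sea-level rise means equal mass of meltwater, i.e. equal mass of ice lost.
Ice mass of Ostith: 1.691×10^15 kg; ice mass of Garis: 5.614×10^15 kg.
Fraction required = 1.691×10^15 / 5.614×10^15 = 0.301 → 30.1 %.

≈ 30.1 %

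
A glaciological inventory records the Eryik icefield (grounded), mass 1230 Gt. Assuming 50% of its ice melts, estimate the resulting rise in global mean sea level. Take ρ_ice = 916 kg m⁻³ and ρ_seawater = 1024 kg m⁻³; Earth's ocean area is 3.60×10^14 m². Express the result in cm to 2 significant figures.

Eryik: 0.5 × 1230 Gt = 6.150×10^14 kg; dividing by ρ_w = 1024 kg m⁻³ gives 6.006×10^11 m³ of water.
Spread over 3.60×10^14 m² of ocean, Δh = 6.006×10^11 / 3.60×10^14 = 1.67×10^-3 m = 0.17 cm.

≈ 0.17 cm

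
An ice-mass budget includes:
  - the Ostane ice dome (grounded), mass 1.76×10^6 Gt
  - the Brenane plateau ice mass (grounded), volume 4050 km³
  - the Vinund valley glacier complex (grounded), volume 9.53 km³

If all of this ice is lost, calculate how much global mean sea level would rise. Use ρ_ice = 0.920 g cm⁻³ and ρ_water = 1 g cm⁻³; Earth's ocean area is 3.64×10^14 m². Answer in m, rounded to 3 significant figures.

≈ 4.85 m

Ostane: 1.76×10^6 Gt = 1.760×10^18 kg; dividing by ρ_w = 1 g cm⁻³ = 1000 kg m⁻³ gives 1.760×10^15 m³ of water.
Brenane: 4050 km³ × (920/1000) = 3726 km³ of water.
Vinund: 9.53 km³ × (920/1000) = 8.768 km³ of water.
Total added water ≈ 1.764×10^15 m³ over 3.64×10^14 m² → Δh = 4.85 m.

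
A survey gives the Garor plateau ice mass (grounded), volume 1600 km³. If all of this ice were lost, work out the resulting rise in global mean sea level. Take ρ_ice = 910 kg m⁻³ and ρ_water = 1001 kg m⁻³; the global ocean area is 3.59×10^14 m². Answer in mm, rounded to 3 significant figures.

Garor: 1600 km³ × (910/1001) = 1455 km³ of water.
Spread over 3.59×10^14 m² of ocean, Δh = 1.455×10^12 / 3.59×10^14 = 4.05×10^-3 m = 4.05 mm.

≈ 4.05 mm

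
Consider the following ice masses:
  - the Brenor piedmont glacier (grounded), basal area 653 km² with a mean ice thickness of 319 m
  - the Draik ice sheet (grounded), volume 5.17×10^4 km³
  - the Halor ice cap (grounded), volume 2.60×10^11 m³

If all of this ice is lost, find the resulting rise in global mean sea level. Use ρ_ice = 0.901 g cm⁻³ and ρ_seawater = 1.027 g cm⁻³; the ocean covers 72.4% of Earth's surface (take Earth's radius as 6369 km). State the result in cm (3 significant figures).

Brenor: ice volume = 653 km² × 319 m = 208.3 km³; 208.3 × (901/1027) = 182.8 km³ of water.
Draik: 5.17×10^4 km³ × (901/1027) = 4.536×10^4 km³ of water.
Halor: 2.60×10^11 m³ × (901/1027) = 2.281×10^11 m³ of water.
Total added water ≈ 4.577×10^13 m³ over 3.69×10^14 m² → Δh = 0.124 m = 12.4 cm.

≈ 12.4 cm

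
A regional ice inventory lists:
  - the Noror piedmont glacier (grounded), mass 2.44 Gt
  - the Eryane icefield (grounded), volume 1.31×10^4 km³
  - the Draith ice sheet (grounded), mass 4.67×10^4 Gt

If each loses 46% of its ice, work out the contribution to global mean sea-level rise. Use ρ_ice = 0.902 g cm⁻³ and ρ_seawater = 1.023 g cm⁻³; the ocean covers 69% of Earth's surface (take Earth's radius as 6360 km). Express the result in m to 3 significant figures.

≈ 0.0750 m

Noror: 0.46 × 2.44 Gt = 1.122×10^12 kg; dividing by ρ_w = 1.023 g cm⁻³ = 1023 kg m⁻³ gives 1.097×10^9 m³ of water.
Eryane: 0.46 × 1.31×10^4 km³ × (902/1023) = 5313 km³ of water.
Draith: 0.46 × 4.67×10^4 Gt = 2.148×10^16 kg; dividing by ρ_w = 1023 kg m⁻³ gives 2.100×10^13 m³ of water.
Total added water ≈ 2.631×10^13 m³ over 3.51×10^14 m² → Δh = 0.0750 m.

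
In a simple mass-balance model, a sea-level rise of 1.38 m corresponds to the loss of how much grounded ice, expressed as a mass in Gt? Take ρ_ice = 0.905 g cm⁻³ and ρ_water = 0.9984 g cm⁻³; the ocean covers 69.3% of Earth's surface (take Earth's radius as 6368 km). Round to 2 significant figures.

Required water volume = Δh × A = 1.38 m × 3.53×10^14 m² = 4.873×10^14 m³.
ρ_w = 0.9984 g cm⁻³ = 998.4 kg m⁻³, so the mass of water = 4.873×10^14 m³ × 998.4 kg m⁻³ = 4.866×10^17 kg = 4.9×10^5 Gt (and the same mass of ice, by conservation).

≈ 4.9×10^5 Gt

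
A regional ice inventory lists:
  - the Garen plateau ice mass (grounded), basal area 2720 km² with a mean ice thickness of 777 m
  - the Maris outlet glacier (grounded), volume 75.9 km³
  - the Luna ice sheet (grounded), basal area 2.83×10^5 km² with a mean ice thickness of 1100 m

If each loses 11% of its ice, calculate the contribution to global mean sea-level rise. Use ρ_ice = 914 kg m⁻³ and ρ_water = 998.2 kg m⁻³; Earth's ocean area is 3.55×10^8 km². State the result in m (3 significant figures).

≈ 0.0889 m

Garen: ice volume = 2720 km² × 777 m = 2113 km³; 0.11 × 2113 × (914/998.2) = 212.9 km³ of water.
Maris: 0.11 × 75.9 km³ × (914/998.2) = 7.645 km³ of water.
Luna: ice volume = 2.83×10^5 km² × 1100 m = 3.113×10^5 km³; 0.11 × 3.113×10^5 × (914/998.2) = 3.135×10^4 km³ of water.
Total added water ≈ 3.158×10^13 m³ over 3.55×10^14 m² → Δh = 0.0889 m.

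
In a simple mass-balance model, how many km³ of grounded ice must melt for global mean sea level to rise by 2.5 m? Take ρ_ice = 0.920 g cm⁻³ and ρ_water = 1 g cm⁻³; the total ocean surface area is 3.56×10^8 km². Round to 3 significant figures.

≈ 9.67×10^5 km³

Required water volume = Δh × A = 2.5 m × 3.56×10^14 m² = 8.900×10^14 m³ = 8.900×10^5 km³.
Ice volume = water volume × ρ_w/ρ_ice = 8.900×10^5 × 1000/920 = 9.67×10^5 km³.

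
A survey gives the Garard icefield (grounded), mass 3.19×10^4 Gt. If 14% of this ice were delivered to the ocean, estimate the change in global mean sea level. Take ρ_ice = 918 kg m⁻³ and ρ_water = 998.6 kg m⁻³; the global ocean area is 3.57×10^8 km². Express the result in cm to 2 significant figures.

≈ 1.3 cm

Garard: 0.14 × 3.19×10^4 Gt = 4.466×10^15 kg; dividing by ρ_w = 998.6 kg m⁻³ gives 4.472×10^12 m³ of water.
Spread over 3.57×10^14 m² of ocean, Δh = 4.472×10^12 / 3.57×10^14 = 0.0125 m = 1.3 cm.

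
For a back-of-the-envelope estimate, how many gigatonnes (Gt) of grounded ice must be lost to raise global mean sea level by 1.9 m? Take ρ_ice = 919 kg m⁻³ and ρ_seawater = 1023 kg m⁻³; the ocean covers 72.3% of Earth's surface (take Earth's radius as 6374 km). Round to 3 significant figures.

Required water volume = Δh × A = 1.9 m × 3.69×10^14 m² = 7.013×10^14 m³.
ρ_w = 1023 kg m⁻³, so the mass of water = 7.013×10^14 m³ × 1023 kg m⁻³ = 7.175×10^17 kg = 7.17×10^5 Gt (and the same mass of ice, by conservation).

≈ 7.17×10^5 Gt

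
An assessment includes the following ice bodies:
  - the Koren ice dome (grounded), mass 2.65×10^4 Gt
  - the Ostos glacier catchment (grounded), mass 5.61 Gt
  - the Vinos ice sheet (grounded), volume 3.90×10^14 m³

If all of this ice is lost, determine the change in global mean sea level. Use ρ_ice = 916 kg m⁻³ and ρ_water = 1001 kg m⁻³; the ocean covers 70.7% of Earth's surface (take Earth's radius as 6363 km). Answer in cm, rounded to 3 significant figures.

≈ 107 cm

Koren: 2.65×10^4 Gt = 2.650×10^16 kg; dividing by ρ_w = 1001 kg m⁻³ gives 2.647×10^13 m³ of water.
Ostos: 5.61 Gt = 5.610×10^12 kg; dividing by ρ_w = 1001 kg m⁻³ gives 5.604×10^9 m³ of water.
Vinos: 3.90×10^14 m³ × (916/1001) = 3.569×10^14 m³ of water.
Total added water ≈ 3.834×10^14 m³ over 3.60×10^14 m² → Δh = 1.07 m = 107 cm.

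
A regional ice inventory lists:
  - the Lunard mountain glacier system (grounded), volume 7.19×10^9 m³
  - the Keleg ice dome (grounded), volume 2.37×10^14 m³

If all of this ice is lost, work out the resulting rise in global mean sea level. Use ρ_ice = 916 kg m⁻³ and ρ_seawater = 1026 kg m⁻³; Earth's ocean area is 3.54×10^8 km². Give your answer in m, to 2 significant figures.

≈ 0.60 m

Lunard: 7.19×10^9 m³ × (916/1026) = 6.419×10^9 m³ of water.
Keleg: 2.37×10^14 m³ × (916/1026) = 2.116×10^14 m³ of water.
Total added water ≈ 2.116×10^14 m³ over 3.54×10^14 m² → Δh = 0.598 m.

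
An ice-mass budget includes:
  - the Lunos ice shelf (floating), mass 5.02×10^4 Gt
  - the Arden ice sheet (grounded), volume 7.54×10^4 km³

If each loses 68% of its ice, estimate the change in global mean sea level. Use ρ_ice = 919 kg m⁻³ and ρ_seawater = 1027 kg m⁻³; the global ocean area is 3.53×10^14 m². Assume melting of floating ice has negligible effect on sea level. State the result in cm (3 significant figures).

The Lunos ice shelf is floating and already displaces its own weight of water, so its melt adds essentially nothing to sea level.
Arden: 0.68 × 7.54×10^4 km³ × (919/1027) = 4.588×10^4 km³ of water.
Total added water ≈ 4.588×10^13 m³ over 3.53×10^14 m² → Δh = 0.130 m = 13.0 cm.

≈ 13.0 cm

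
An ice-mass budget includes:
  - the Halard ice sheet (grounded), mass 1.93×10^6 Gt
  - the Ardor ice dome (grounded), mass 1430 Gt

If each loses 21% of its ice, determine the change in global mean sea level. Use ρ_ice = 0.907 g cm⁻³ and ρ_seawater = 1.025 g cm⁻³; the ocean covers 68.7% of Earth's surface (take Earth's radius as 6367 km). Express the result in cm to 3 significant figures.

Halard: 0.21 × 1.93×10^6 Gt = 4.053×10^17 kg; dividing by ρ_w = 1.025 g cm⁻³ = 1025 kg m⁻³ gives 3.954×10^14 m³ of water.
Ardor: 0.21 × 1430 Gt = 3.003×10^14 kg; dividing by ρ_w = 1025 kg m⁻³ gives 2.930×10^11 m³ of water.
Total added water ≈ 3.957×10^14 m³ over 3.50×10^14 m² → Δh = 1.13 m = 113 cm.

≈ 113 cm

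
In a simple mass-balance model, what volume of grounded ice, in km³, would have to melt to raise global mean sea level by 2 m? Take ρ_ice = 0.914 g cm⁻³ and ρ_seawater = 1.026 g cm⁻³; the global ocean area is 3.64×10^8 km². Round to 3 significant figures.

Required water volume = Δh × A = 2 m × 3.64×10^14 m² = 7.280×10^14 m³ = 7.280×10^5 km³.
Ice volume = water volume × ρ_w/ρ_ice = 7.280×10^5 × 1026/914 = 8.17×10^5 km³.

≈ 8.17×10^5 km³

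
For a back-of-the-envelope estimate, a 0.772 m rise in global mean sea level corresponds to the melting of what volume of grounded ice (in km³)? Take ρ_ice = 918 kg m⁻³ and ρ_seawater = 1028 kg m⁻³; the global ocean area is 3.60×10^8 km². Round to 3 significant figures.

Required water volume = Δh × A = 0.772 m × 3.60×10^14 m² = 2.779×10^14 m³ = 2.779×10^5 km³.
Ice volume = water volume × ρ_w/ρ_ice = 2.779×10^5 × 1028/918 = 3.11×10^5 km³.

≈ 3.11×10^5 km³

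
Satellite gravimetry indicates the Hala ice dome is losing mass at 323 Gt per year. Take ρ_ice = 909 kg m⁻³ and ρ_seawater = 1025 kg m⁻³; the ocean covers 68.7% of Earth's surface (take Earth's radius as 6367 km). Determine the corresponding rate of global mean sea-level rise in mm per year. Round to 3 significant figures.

≈ 0.900 mm/yr

ρ_w = 1025 kg m⁻³. Annual water volume added = 323 Gt / ρ_w = 3.230×10^14 kg / 1025 kg m⁻³ = 3.151×10^11 m³.
Δh per year = 3.151×10^11 / 3.50×10^14 = 9.00×10^-4 m = 0.900 mm.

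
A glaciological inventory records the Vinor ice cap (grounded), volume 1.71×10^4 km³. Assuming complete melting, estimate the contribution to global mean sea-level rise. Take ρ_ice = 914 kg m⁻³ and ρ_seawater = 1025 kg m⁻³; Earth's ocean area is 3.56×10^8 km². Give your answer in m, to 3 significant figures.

≈ 0.0428 m

Vinor: 1.71×10^4 km³ × (914/1025) = 1.525×10^4 km³ of water.
Spread over 3.56×10^14 m² of ocean, Δh = 1.525×10^13 / 3.56×10^14 = 0.0428 m.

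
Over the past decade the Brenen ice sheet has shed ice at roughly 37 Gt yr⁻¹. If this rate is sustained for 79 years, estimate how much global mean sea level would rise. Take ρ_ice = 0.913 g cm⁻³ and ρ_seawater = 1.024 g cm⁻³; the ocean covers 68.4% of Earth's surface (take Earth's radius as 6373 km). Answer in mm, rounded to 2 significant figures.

Total mass lost = 37 Gt/yr × 79 yr = 2923 Gt = 2.923×10^15 kg.
ρ_w = 1.024 g cm⁻³ = 1024 kg m⁻³, so water volume = 2.923×10^15 / 1024 = 2.854×10^12 m³.
Δh = 2.854×10^12 / 3.49×10^14 = 8.18×10^-3 m = 8.2 mm.

≈ 8.2 mm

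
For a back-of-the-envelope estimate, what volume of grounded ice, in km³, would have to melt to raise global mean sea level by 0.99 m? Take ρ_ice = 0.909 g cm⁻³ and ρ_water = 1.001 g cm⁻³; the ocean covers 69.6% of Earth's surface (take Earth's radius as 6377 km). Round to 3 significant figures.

≈ 3.88×10^5 km³

Required water volume = Δh × A = 0.99 m × 3.56×10^14 m² = 3.521×10^14 m³ = 3.521×10^5 km³.
Ice volume = water volume × ρ_w/ρ_ice = 3.521×10^5 × 1001/909 = 3.88×10^5 km³.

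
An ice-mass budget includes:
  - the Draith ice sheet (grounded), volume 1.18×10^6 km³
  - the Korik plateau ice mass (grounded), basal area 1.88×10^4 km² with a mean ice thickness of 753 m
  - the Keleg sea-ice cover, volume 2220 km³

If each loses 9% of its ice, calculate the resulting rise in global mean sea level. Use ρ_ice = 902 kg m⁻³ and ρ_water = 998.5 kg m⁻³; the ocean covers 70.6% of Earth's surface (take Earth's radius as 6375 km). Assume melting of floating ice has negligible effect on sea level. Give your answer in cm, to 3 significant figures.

≈ 26.9 cm

Draith: 0.09 × 1.18×10^6 km³ × (902/998.5) = 9.594×10^4 km³ of water.
Korik: ice volume = 1.88×10^4 km² × 753 m = 1.416×10^4 km³; 0.09 × 1.416×10^4 × (902/998.5) = 1151 km³ of water.
The Keleg sea-ice cover is floating and already displaces its own weight of water, so its melt adds essentially nothing to sea level.
Total added water ≈ 9.709×10^13 m³ over 3.61×10^14 m² → Δh = 0.269 m = 26.9 cm.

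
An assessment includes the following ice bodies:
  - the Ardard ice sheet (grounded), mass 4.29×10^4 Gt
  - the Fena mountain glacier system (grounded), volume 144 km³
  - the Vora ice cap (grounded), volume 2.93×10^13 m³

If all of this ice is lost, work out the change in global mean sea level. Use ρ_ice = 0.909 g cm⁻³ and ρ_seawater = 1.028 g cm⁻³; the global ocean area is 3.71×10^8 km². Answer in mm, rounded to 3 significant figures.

Ardard: 4.29×10^4 Gt = 4.290×10^16 kg; dividing by ρ_w = 1.028 g cm⁻³ = 1028 kg m⁻³ gives 4.173×10^13 m³ of water.
Fena: 144 km³ × (909/1028) = 127.3 km³ of water.
Vora: 2.93×10^13 m³ × (909/1028) = 2.591×10^13 m³ of water.
Total added water ≈ 6.777×10^13 m³ over 3.71×10^14 m² → Δh = 0.183 m = 183 mm.

≈ 183 mm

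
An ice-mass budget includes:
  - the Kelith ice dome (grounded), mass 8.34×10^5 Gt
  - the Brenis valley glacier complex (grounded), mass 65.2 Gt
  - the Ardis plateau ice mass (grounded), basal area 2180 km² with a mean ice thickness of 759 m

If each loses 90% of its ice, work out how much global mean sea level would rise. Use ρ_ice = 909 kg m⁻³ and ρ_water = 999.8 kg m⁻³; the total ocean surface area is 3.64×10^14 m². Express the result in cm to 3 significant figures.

≈ 207 cm

Kelith: 0.9 × 8.34×10^5 Gt = 7.506×10^17 kg; dividing by ρ_w = 999.8 kg m⁻³ gives 7.508×10^14 m³ of water.
Brenis: 0.9 × 65.2 Gt = 5.868×10^13 kg; dividing by ρ_w = 999.8 kg m⁻³ gives 5.869×10^10 m³ of water.
Ardis: ice volume = 2180 km² × 759 m = 1655 km³; 0.9 × 1655 × (909/999.8) = 1354 km³ of water.
Total added water ≈ 7.522×10^14 m³ over 3.64×10^14 m² → Δh = 2.07 m = 207 cm.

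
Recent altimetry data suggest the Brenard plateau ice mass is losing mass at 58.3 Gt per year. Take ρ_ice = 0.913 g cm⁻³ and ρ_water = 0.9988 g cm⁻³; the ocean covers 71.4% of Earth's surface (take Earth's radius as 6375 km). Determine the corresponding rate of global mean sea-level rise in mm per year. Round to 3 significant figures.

≈ 0.160 mm/yr

ρ_w = 0.9988 g cm⁻³ = 998.8 kg m⁻³. Annual water volume added = 58.3 Gt / ρ_w = 5.830×10^13 kg / 998.8 kg m⁻³ = 5.837×10^10 m³.
Δh per year = 5.837×10^10 / 3.65×10^14 = 1.60×10^-4 m = 0.160 mm.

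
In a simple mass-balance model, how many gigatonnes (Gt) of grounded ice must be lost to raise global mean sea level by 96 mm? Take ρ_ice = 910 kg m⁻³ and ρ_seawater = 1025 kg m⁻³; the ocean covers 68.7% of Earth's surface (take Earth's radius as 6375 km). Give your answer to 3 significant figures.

Required water volume = Δh × A = 0.096 m × 3.51×10^14 m² = 3.368×10^13 m³.
ρ_w = 1025 kg m⁻³, so the mass of water = 3.368×10^13 m³ × 1025 kg m⁻³ = 3.452×10^16 kg = 3.45×10^4 Gt (and the same mass of ice, by conservation).

≈ 3.45×10^4 Gt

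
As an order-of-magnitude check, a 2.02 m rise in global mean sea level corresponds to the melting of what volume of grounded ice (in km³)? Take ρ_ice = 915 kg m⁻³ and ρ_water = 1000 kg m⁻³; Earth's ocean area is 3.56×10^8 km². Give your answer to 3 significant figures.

≈ 7.86×10^5 km³

Required water volume = Δh × A = 2.02 m × 3.56×10^14 m² = 7.191×10^14 m³ = 7.191×10^5 km³.
Ice volume = water volume × ρ_w/ρ_ice = 7.191×10^5 × 1000/915 = 7.86×10^5 km³.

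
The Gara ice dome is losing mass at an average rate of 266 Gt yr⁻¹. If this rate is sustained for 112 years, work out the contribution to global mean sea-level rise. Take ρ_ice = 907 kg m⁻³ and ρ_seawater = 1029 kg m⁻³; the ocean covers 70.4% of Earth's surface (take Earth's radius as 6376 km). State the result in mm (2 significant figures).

≈ 81 mm

Total mass lost = 266 Gt/yr × 112 yr = 2.979×10^4 Gt = 2.979×10^16 kg.
ρ_w = 1029 kg m⁻³, so water volume = 2.979×10^16 / 1029 = 2.895×10^13 m³.
Δh = 2.895×10^13 / 3.60×10^14 = 0.0805 m = 81 mm.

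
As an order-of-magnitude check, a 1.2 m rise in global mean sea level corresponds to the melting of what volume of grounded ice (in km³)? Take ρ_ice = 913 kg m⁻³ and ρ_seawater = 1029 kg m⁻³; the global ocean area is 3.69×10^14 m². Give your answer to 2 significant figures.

≈ 5.0×10^5 km³

Required water volume = Δh × A = 1.2 m × 3.69×10^14 m² = 4.428×10^14 m³ = 4.428×10^5 km³.
Ice volume = water volume × ρ_w/ρ_ice = 4.428×10^5 × 1029/913 = 5.0×10^5 km³.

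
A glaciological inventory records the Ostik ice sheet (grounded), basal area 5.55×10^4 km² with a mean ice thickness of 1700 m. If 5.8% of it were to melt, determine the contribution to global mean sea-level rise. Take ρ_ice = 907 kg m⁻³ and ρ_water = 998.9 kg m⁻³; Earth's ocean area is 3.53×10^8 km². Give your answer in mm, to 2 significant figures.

≈ 14 mm

Ostik: ice volume = 5.55×10^4 km² × 1700 m = 9.435×10^4 km³; 0.058 × 9.435×10^4 × (907/998.9) = 4969 km³ of water.
Spread over 3.53×10^14 m² of ocean, Δh = 4.969×10^12 / 3.53×10^14 = 0.0141 m = 14 mm.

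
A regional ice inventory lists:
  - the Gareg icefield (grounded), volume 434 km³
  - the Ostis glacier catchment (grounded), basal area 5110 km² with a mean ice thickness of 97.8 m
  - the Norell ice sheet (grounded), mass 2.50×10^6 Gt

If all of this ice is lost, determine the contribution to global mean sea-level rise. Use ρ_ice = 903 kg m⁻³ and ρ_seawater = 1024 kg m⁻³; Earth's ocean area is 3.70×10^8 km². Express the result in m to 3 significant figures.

Gareg: 434 km³ × (903/1024) = 382.7 km³ of water.
Ostis: ice volume = 5110 km² × 97.8 m = 499.8 km³; 499.8 × (903/1024) = 440.7 km³ of water.
Norell: 2.50×10^6 Gt = 2.500×10^18 kg; dividing by ρ_w = 1024 kg m⁻³ gives 2.441×10^15 m³ of water.
Total added water ≈ 2.442×10^15 m³ over 3.70×10^14 m² → Δh = 6.60 m.

≈ 6.60 m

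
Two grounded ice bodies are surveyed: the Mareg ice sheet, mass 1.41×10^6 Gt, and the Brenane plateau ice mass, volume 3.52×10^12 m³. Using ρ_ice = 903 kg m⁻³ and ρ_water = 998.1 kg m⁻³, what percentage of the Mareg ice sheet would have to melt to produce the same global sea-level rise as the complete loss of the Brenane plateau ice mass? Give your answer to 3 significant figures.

≈ 0.225 %

Equal sea-level rise means equal mass of meltwater, i.e. equal mass of ice lost.
Ice mass of Brenane: 3.179×10^15 kg; ice mass of Mareg: 1.410×10^18 kg.
Fraction required = 3.179×10^15 / 1.410×10^18 = 2.25×10^-3 → 0.225 %.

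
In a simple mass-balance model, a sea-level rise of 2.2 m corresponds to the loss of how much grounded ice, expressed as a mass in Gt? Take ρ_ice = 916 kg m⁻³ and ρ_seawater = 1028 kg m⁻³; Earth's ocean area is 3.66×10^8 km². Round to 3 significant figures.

≈ 8.28×10^5 Gt

Required water volume = Δh × A = 2.2 m × 3.66×10^14 m² = 8.052×10^14 m³.
ρ_w = 1028 kg m⁻³, so the mass of water = 8.052×10^14 m³ × 1028 kg m⁻³ = 8.277×10^17 kg = 8.28×10^5 Gt (and the same mass of ice, by conservation).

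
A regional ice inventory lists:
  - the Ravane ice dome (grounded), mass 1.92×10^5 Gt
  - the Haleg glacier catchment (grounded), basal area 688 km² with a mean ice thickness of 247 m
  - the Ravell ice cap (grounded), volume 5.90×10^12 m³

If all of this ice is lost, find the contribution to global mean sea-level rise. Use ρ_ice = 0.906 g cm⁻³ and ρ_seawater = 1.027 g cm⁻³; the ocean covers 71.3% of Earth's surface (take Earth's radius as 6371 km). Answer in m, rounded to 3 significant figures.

Ravane: 1.92×10^5 Gt = 1.920×10^17 kg; dividing by ρ_w = 1.027 g cm⁻³ = 1027 kg m⁻³ gives 1.870×10^14 m³ of water.
Haleg: ice volume = 688 km² × 247 m = 169.9 km³; 169.9 × (906/1027) = 149.9 km³ of water.
Ravell: 5.90×10^12 m³ × (906/1027) = 5.205×10^12 m³ of water.
Total added water ≈ 1.923×10^14 m³ over 3.64×10^14 m² → Δh = 0.529 m.

≈ 0.529 m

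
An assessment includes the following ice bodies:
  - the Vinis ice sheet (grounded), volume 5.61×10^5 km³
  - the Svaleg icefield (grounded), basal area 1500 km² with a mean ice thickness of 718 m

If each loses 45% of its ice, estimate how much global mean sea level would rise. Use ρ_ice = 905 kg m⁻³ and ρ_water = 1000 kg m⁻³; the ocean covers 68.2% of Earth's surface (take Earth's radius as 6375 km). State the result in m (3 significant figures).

≈ 0.657 m

Vinis: 0.45 × 5.61×10^5 km³ × (905/1000) = 2.285×10^5 km³ of water.
Svaleg: ice volume = 1500 km² × 718 m = 1077 km³; 0.45 × 1077 × (905/1000) = 438.6 km³ of water.
Total added water ≈ 2.289×10^14 m³ over 3.48×10^14 m² → Δh = 0.657 m.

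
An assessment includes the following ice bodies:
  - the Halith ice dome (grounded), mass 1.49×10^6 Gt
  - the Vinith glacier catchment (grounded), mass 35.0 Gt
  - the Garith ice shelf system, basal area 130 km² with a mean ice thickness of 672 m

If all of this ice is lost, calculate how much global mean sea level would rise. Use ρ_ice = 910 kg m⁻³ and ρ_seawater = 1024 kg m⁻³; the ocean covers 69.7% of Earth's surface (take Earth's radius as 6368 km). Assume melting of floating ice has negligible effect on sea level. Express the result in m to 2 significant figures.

≈ 4.1 m

Halith: 1.49×10^6 Gt = 1.490×10^18 kg; dividing by ρ_w = 1024 kg m⁻³ gives 1.455×10^15 m³ of water.
Vinith: 35.0 Gt = 3.500×10^13 kg; dividing by ρ_w = 1024 kg m⁻³ gives 3.418×10^10 m³ of water.
The Garith ice shelf system is floating and already displaces its own weight of water, so its melt adds essentially nothing to sea level.
Total added water ≈ 1.455×10^15 m³ over 3.55×10^14 m² → Δh = 4.10 m.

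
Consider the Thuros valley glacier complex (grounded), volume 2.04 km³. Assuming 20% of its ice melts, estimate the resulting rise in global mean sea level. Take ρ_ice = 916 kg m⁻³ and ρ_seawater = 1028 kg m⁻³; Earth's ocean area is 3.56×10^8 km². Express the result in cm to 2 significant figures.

≈ 1.0×10^-4 cm

Thuros: 0.2 × 2.04 km³ × (916/1028) = 0.3635 km³ of water.
Spread over 3.56×10^14 m² of ocean, Δh = 3.635×10^8 / 3.56×10^14 = 1.02×10^-6 m = 1.0×10^-4 cm.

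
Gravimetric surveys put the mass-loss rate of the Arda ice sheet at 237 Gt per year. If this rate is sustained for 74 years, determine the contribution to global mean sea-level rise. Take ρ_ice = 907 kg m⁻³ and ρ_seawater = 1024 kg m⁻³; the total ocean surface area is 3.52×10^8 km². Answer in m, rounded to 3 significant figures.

≈ 0.0487 m

Total mass lost = 237 Gt/yr × 74 yr = 1.754×10^4 Gt = 1.754×10^16 kg.
ρ_w = 1024 kg m⁻³, so water volume = 1.754×10^16 / 1024 = 1.713×10^13 m³.
Δh = 1.713×10^13 / 3.52×10^14 = 0.0487 m.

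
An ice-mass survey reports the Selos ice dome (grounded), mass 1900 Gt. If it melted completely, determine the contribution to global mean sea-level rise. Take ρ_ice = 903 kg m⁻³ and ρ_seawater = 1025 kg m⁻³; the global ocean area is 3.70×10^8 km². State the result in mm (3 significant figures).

Selos: 1900 Gt = 1.900×10^15 kg; dividing by ρ_w = 1025 kg m⁻³ gives 1.854×10^12 m³ of water.
Spread over 3.70×10^14 m² of ocean, Δh = 1.854×10^12 / 3.70×10^14 = 5.01×10^-3 m = 5.01 mm.

≈ 5.01 mm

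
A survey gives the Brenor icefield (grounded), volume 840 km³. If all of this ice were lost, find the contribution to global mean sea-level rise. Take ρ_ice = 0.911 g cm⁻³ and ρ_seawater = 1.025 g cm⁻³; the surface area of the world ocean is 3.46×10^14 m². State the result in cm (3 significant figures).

≈ 0.216 cm

Brenor: 840 km³ × (911/1025) = 746.6 km³ of water.
Spread over 3.46×10^14 m² of ocean, Δh = 7.466×10^11 / 3.46×10^14 = 2.16×10^-3 m = 0.216 cm.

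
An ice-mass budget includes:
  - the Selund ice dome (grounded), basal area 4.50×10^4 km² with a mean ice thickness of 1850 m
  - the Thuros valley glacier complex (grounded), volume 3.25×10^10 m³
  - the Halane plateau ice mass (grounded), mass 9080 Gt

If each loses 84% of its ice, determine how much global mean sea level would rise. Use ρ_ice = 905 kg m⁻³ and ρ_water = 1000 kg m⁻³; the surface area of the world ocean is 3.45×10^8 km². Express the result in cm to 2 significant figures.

≈ 21 cm

Selund: ice volume = 4.50×10^4 km² × 1850 m = 8.325×10^4 km³; 0.84 × 8.325×10^4 × (905/1000) = 6.329×10^4 km³ of water.
Thuros: 0.84 × 3.25×10^10 m³ × (905/1000) = 2.471×10^10 m³ of water.
Halane: 0.84 × 9080 Gt = 7.627×10^15 kg; dividing by ρ_w = 1000 kg m⁻³ gives 7.627×10^12 m³ of water.
Total added water ≈ 7.094×10^13 m³ over 3.45×10^14 m² → Δh = 0.206 m = 21 cm.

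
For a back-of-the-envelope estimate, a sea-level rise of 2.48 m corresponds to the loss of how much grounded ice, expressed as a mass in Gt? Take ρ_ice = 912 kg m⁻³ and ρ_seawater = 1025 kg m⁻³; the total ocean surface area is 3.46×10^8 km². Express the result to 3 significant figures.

Required water volume = Δh × A = 2.48 m × 3.46×10^14 m² = 8.581×10^14 m³.
ρ_w = 1025 kg m⁻³, so the mass of water = 8.581×10^14 m³ × 1025 kg m⁻³ = 8.795×10^17 kg = 8.80×10^5 Gt (and the same mass of ice, by conservation).

≈ 8.80×10^5 Gt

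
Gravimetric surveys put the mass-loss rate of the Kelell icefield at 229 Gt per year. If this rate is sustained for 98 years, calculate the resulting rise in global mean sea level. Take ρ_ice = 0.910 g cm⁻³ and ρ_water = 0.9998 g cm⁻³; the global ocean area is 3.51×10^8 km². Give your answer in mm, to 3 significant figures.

≈ 64.0 mm

Total mass lost = 229 Gt/yr × 98 yr = 2.244×10^4 Gt = 2.244×10^16 kg.
ρ_w = 0.9998 g cm⁻³ = 999.8 kg m⁻³, so water volume = 2.244×10^16 / 999.8 = 2.245×10^13 m³.
Δh = 2.245×10^13 / 3.51×10^14 = 0.0640 m = 64.0 mm.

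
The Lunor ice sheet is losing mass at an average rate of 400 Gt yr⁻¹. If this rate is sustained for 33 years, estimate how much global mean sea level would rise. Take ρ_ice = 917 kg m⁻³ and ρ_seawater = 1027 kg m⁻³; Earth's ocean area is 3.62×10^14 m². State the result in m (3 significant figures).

≈ 0.0355 m

Total mass lost = 400 Gt/yr × 33 yr = 1.320×10^4 Gt = 1.320×10^16 kg.
ρ_w = 1027 kg m⁻³, so water volume = 1.320×10^16 / 1027 = 1.285×10^13 m³.
Δh = 1.285×10^13 / 3.62×10^14 = 0.0355 m.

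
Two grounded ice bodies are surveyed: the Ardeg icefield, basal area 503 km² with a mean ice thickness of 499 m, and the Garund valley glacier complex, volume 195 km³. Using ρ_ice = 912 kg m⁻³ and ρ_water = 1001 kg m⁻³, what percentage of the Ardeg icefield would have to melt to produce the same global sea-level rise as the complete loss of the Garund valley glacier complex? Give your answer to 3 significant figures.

≈ 77.7 %

Equal sea-level rise means equal mass of meltwater, i.e. equal mass of ice lost.
Ice mass of Garund: 1.778×10^14 kg; ice mass of Ardeg: 2.289×10^14 kg.
Fraction required = 1.778×10^14 / 2.289×10^14 = 0.777 → 77.7 %.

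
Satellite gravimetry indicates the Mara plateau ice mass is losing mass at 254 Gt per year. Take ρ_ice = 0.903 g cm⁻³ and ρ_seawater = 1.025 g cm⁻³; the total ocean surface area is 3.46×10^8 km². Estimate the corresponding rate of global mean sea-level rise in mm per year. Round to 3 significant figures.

≈ 0.716 mm/yr

ρ_w = 1.025 g cm⁻³ = 1025 kg m⁻³. Annual water volume added = 254 Gt / ρ_w = 2.540×10^14 kg / 1025 kg m⁻³ = 2.478×10^11 m³.
Δh per year = 2.478×10^11 / 3.46×10^14 = 7.16×10^-4 m = 0.716 mm.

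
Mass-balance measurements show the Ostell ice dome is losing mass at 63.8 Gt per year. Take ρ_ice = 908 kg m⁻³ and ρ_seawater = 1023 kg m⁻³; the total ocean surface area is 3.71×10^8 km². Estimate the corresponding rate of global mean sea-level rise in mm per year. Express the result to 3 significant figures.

ρ_w = 1023 kg m⁻³. Annual water volume added = 63.8 Gt / ρ_w = 6.380×10^13 kg / 1023 kg m⁻³ = 6.237×10^10 m³.
Δh per year = 6.237×10^10 / 3.71×10^14 = 1.68×10^-4 m = 0.168 mm.

≈ 0.168 mm/yr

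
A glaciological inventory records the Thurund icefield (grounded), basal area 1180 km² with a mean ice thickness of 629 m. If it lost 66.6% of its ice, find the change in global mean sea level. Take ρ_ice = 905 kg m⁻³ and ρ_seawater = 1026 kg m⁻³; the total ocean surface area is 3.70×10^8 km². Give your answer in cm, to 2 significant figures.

≈ 0.12 cm

Thurund: ice volume = 1180 km² × 629 m = 742.2 km³; 0.666 × 742.2 × (905/1026) = 436.0 km³ of water.
Spread over 3.70×10^14 m² of ocean, Δh = 4.360×10^11 / 3.70×10^14 = 1.18×10^-3 m = 0.12 cm.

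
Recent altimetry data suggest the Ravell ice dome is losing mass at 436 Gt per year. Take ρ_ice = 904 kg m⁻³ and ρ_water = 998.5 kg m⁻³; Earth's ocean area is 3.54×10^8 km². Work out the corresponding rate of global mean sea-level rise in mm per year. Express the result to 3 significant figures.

≈ 1.23 mm/yr

ρ_w = 998.5 kg m⁻³. Annual water volume added = 436 Gt / ρ_w = 4.360×10^14 kg / 998.5 kg m⁻³ = 4.367×10^11 m³.
Δh per year = 4.367×10^11 / 3.54×10^14 = 1.23×10^-3 m = 1.23 mm.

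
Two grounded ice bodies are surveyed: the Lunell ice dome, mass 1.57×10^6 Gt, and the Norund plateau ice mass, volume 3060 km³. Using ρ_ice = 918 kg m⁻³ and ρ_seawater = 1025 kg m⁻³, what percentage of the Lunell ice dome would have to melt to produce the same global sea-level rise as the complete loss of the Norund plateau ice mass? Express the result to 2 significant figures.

≈ 0.18 %

Equal sea-level rise means equal mass of meltwater, i.e. equal mass of ice lost.
Ice mass of Norund: 2.809×10^15 kg; ice mass of Lunell: 1.570×10^18 kg.
Fraction required = 2.809×10^15 / 1.570×10^18 = 1.79×10^-3 → 0.18 %.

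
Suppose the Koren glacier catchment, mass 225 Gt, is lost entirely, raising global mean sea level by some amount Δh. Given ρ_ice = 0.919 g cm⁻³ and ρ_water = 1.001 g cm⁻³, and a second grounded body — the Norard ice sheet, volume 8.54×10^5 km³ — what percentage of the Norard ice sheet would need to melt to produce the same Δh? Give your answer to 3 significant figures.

≈ 0.0287 %

Equal sea-level rise means equal mass of meltwater, i.e. equal mass of ice lost.
Ice mass of Koren: 2.250×10^14 kg; ice mass of Norard: 7.848×10^17 kg.
Fraction required = 2.250×10^14 / 7.848×10^17 = 2.87×10^-4 → 0.0287 %.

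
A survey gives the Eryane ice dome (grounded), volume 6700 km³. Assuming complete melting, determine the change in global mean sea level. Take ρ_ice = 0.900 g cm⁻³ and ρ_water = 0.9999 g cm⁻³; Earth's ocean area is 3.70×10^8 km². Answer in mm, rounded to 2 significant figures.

Eryane: 6700 km³ × (900/999.9) = 6031 km³ of water.
Spread over 3.70×10^14 m² of ocean, Δh = 6.031×10^12 / 3.70×10^14 = 0.0163 m = 16 mm.

≈ 16 mm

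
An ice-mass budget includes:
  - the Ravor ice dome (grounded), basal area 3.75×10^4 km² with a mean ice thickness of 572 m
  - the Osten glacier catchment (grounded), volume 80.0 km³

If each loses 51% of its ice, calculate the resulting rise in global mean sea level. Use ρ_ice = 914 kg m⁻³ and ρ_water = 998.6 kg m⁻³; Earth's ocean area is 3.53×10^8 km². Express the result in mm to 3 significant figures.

Ravor: ice volume = 3.75×10^4 km² × 572 m = 2.145×10^4 km³; 0.51 × 2.145×10^4 × (914/998.6) = 1.001×10^4 km³ of water.
Osten: 0.51 × 80.0 km³ × (914/998.6) = 37.34 km³ of water.
Total added water ≈ 1.005×10^13 m³ over 3.53×10^14 m² → Δh = 0.0285 m = 28.5 mm.

≈ 28.5 mm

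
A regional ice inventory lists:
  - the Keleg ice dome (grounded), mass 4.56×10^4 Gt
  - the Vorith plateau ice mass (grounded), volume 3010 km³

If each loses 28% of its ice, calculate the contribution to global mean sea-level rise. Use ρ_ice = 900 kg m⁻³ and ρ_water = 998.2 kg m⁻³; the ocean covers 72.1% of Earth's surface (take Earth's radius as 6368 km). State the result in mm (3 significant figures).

Keleg: 0.28 × 4.56×10^4 Gt = 1.277×10^16 kg; dividing by ρ_w = 998.2 kg m⁻³ gives 1.279×10^13 m³ of water.
Vorith: 0.28 × 3010 km³ × (900/998.2) = 759.9 km³ of water.
Total added water ≈ 1.355×10^13 m³ over 3.67×10^14 m² → Δh = 0.0369 m = 36.9 mm.

≈ 36.9 mm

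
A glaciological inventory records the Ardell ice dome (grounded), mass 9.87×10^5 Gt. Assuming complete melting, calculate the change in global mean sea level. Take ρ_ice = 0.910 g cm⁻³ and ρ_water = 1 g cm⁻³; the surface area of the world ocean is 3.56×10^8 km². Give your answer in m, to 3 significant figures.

≈ 2.77 m

Ardell: 9.87×10^5 Gt = 9.870×10^17 kg; dividing by ρ_w = 1 g cm⁻³ = 1000 kg m⁻³ gives 9.870×10^14 m³ of water.
Spread over 3.56×10^14 m² of ocean, Δh = 9.870×10^14 / 3.56×10^14 = 2.77 m.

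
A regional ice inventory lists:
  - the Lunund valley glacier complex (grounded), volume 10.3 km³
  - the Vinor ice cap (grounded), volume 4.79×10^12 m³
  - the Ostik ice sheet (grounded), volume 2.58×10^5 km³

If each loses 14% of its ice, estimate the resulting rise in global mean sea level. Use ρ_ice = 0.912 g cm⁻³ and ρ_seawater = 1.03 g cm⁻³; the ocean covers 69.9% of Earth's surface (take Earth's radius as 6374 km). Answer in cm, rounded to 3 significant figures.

Lunund: 0.14 × 10.3 km³ × (912/1030) = 1.277 km³ of water.
Vinor: 0.14 × 4.79×10^12 m³ × (912/1030) = 5.938×10^11 m³ of water.
Ostik: 0.14 × 2.58×10^5 km³ × (912/1030) = 3.198×10^4 km³ of water.
Total added water ≈ 3.258×10^13 m³ over 3.57×10^14 m² → Δh = 0.0913 m = 9.13 cm.

≈ 9.13 cm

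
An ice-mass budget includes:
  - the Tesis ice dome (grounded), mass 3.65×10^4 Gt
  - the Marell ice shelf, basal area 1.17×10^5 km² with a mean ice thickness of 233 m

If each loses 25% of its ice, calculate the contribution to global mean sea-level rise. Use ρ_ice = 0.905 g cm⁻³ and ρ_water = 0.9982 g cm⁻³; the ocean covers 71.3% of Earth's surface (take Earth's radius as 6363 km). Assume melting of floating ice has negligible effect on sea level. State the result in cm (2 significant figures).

Tesis: 0.25 × 3.65×10^4 Gt = 9.125×10^15 kg; dividing by ρ_w = 0.9982 g cm⁻³ = 998.2 kg m⁻³ gives 9.141×10^12 m³ of water.
The Marell ice shelf is floating and already displaces its own weight of water, so its melt adds essentially nothing to sea level.
Total added water ≈ 9.141×10^12 m³ over 3.63×10^14 m² → Δh = 0.0252 m = 2.5 cm.

≈ 2.5 cm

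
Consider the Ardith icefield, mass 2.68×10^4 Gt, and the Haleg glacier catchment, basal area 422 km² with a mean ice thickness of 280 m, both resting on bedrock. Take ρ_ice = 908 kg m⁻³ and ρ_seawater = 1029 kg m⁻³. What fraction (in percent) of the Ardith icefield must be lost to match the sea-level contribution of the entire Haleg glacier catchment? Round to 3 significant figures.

≈ 0.400 %

Equal sea-level rise means equal mass of meltwater, i.e. equal mass of ice lost.
Ice mass of Haleg: 1.073×10^14 kg; ice mass of Ardith: 2.680×10^16 kg.
Fraction required = 1.073×10^14 / 2.680×10^16 = 4.00×10^-3 → 0.400 %.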